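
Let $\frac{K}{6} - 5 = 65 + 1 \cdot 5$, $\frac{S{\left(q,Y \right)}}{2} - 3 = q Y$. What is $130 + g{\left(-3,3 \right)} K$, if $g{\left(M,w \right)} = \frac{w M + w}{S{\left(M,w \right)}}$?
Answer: $355$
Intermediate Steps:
$S{\left(q,Y \right)} = 6 + 2 Y q$ ($S{\left(q,Y \right)} = 6 + 2 q Y = 6 + 2 Y q$)
$g{\left(M,w \right)} = \frac{w + M w}{6 + 2 M w}$ ($g{\left(M,w \right)} = \frac{w M + w}{6 + 2 w M} = \frac{M w + w}{6 + 2 M w} = \frac{w + M w}{6 + 2 M w}$)
$K = 450$ ($K = 30 + 6 \left(65 + 1 \cdot 5\right) = 30 + 6 \left(65 + 5\right) = 30 + 6 \cdot 70 = 30 + 420 = 450$)
$130 + g{\left(-3,3 \right)} K = 130 + \frac{1}{2} \cdot 3 \frac{1}{3 - 9} \left(1 - 3\right) 450 = 130 + \frac{1}{2} \cdot 3 \frac{1}{3 - 9} \left(-2\right) 450 = 130 + \frac{1}{2} \cdot 3 \frac{1}{-6} \left(-2\right) 450 = 130 + \frac{1}{2} \cdot 3 \left(- \frac{1}{6}\right) \left(-2\right) 450 = 130 + \frac{1}{2} \cdot 450 = 130 + 225 = 355$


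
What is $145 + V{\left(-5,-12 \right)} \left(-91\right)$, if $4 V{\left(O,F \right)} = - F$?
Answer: $-128$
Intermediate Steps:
$V{\left(O,F \right)} = - \frac{F}{4}$ ($V{\left(O,F \right)} = \frac{\left(-1\right) F}{4} = - \frac{F}{4}$)
$145 + V{\left(-5,-12 \right)} \left(-91\right) = 145 + \left(- \frac{1}{4}\right) \left(-12\right) \left(-91\right) = 145 + 3 \left(-91\right) = 145 - 273 = -128$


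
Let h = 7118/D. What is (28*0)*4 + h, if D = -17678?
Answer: -3559/8839 ≈ -0.40265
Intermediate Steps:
h = -3559/8839 (h = 7118/(-17678) = 7118*(-1/17678) = -3559/8839 ≈ -0.40265)
(28*0)*4 + h = (28*0)*4 - 3559/8839 = 0*4 - 3559/8839 = 0 - 3559/8839 = -3559/8839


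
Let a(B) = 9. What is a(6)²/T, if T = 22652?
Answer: 81/22652 ≈ 0.0035758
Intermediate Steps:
a(6)²/T = 9²/22652 = 81*(1/22652) = 81/22652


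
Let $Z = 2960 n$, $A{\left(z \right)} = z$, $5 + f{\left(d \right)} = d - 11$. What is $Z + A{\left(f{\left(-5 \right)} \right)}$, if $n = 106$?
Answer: $313739$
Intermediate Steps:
$f{\left(d \right)} = -16 + d$ ($f{\left(d \right)} = -5 + \left(d - 11\right) = -5 + \left(-11 + d\right) = -16 + d$)
$Z = 313760$ ($Z = 2960 \cdot 106 = 313760$)
$Z + A{\left(f{\left(-5 \right)} \right)} = 313760 - 21 = 313739$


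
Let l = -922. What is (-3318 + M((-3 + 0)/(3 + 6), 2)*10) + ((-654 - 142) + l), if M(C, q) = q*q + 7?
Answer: -4926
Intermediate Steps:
M(C, q) = 7 + q² (M(C, q) = q² + 7 = 7 + q²)
(-3318 + M((-3 + 0)/(3 + 6), 2)*10) + ((-654 - 142) + l) = (-3318 + (7 + 2²)*10) + ((-654 - 142) - 922) = (-3318 + (7 + 4)*10) + (-796 - 922) = (-3318 + 11*10) - 1718 = (-3318 + 110) - 1718 = -3208 - 1718 = -4926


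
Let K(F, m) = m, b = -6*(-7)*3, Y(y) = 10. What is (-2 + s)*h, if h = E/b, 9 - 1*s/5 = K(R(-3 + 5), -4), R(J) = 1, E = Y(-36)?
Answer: 5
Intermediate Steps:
b = 126 (b = 42*3 = 126)
E = 10
s = 65 (s = 45 - 5*(-4) = 45 + 20 = 65)
h = 5/63 (h = 10/126 = 10*(1/126) = 5/63 ≈ 0.079365)
(-2 + s)*h = (-2 + 65)*(5/63) = 63*(5/63) = 5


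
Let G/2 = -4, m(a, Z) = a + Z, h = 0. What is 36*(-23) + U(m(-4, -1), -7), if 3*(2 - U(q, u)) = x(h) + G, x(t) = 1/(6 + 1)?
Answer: -17291/21 ≈ -823.38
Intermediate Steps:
m(a, Z) = Z + a
G = -8 (G = 2*(-4) = -8)
x(t) = ⅐ (x(t) = 1/7 = ⅐)
U(q, u) = 97/21 (U(q, u) = 2 - (⅐ - 8)/3 = 2 - ⅓*(-55/7) = 2 + 55/21 = 97/21)
36*(-23) + U(m(-4, -1), -7) = 36*(-23) + 97/21 = -828 + 97/21 = -17291/21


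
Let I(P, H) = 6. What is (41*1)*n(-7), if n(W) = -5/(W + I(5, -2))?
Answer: 205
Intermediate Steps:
n(W) = -5/(6 + W) (n(W) = -5/(W + 6) = -5/(6 + W))
(41*1)*n(-7) = (41*1)*(-5/(6 - 7)) = 41*(-5/(-1)) = 41*(-5*(-1)) = 41*5 = 205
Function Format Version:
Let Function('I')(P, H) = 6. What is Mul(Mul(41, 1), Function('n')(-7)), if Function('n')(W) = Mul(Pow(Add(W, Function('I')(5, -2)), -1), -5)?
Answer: 205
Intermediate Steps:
Function('n')(W) = Mul(-5, Pow(Add(6, W), -1)) (Function('n')(W) = Mul(Pow(Add(W, 6), -1), -5) = Mul(Pow(Add(6, W), -1), -5) = Mul(-5, Pow(Add(6, W), -1)))
Mul(Mul(41, 1), Function('n')(-7)) = Mul(Mul(41, 1), Mul(-5, Pow(Add(6, -7), -1))) = Mul(41, Mul(-5, Pow(-1, -1))) = Mul(41, Mul(-5, -1)) = Mul(41, 5) = 205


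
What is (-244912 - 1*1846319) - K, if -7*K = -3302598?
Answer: -17941215/7 ≈ -2.5630e+6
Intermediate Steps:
K = 3302598/7 (K = -⅐*(-3302598) = 3302598/7 ≈ 4.7180e+5)
(-244912 - 1*1846319) - K = (-244912 - 1*1846319) - 1*3302598/7 = (-244912 - 1846319) - 3302598/7 = -2091231 - 3302598/7 = -17941215/7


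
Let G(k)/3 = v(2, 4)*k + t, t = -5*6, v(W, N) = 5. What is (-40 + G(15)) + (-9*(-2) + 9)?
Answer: 122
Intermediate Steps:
t = -30
G(k) = -90 + 15*k (G(k) = 3*(5*k - 30) = 3*(-30 + 5*k) = -90 + 15*k)
(-40 + G(15)) + (-9*(-2) + 9) = (-40 + (-90 + 15*15)) + (-9*(-2) + 9) = (-40 + (-90 + 225)) + (18 + 9) = (-40 + 135) + 27 = 95 + 27 = 122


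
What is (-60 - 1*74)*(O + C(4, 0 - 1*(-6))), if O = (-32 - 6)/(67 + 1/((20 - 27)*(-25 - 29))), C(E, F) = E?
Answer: -613184/1333 ≈ -460.00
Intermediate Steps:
O = -756/1333 (O = -38/(67 + 1/(-7*(-54))) = -38/(67 + 1/378) = -38/25327/378 = -38*378/25327 = -756/1333 ≈ -0.56714)
(-60 - 1*74)*(O + C(4, 0 - 1*(-6))) = (-60 - 1*74)*(-756/1333 + 4) = (-60 - 74)*(4576/1333) = -134*4576/1333 = -613184/1333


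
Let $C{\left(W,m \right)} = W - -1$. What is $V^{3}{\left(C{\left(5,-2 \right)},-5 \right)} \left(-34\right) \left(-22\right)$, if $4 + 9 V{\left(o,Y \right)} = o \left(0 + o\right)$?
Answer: $\frac{24510464}{729} \approx 33622.0$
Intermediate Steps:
$C{\left(W,m \right)} = 1 + W$ ($C{\left(W,m \right)} = W + 1 = 1 + W$)
$V{\left(o,Y \right)} = - \frac{4}{9} + \frac{o^{2}}{9}$ ($V{\left(o,Y \right)} = - \frac{4}{9} + \frac{o \left(0 + o\right)}{9} = - \frac{4}{9} + \frac{o o}{9} = - \frac{4}{9} + \frac{o^{2}}{9}$)
$V^{3}{\left(C{\left(5,-2 \right)},-5 \right)} \left(-34\right) \left(-22\right) = \left(- \frac{4}{9} + \frac{\left(1 + 5\right)^{2}}{9}\right)^{3} \left(-34\right) \left(-22\right) = \left(- \frac{4}{9} + \frac{6^{2}}{9}\right)^{3} \left(-34\right) \left(-22\right) = \left(- \frac{4}{9} + \frac{1}{9} \cdot 36\right)^{3} \left(-34\right) \left(-22\right) = \left(- \frac{4}{9} + 4\right)^{3} \left(-34\right) \left(-22\right) = \left(\frac{32}{9}\right)^{3} \left(-34\right) \left(-22\right) = \frac{32768}{729} \left(-34\right) \left(-22\right) = \left(- \frac{1114112}{729}\right) \left(-22\right) = \frac{24510464}{729}$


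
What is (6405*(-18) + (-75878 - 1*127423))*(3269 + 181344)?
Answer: -58816040283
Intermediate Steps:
(6405*(-18) + (-75878 - 1*127423))*(3269 + 181344) = (-115290 + (-75878 - 127423))*184613 = (-115290 - 203301)*184613 = -318591*184613 = -58816040283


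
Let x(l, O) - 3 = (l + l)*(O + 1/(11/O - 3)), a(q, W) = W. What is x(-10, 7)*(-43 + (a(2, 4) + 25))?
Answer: 1722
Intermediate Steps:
x(l, O) = 3 + 2*l*(O + 1/(-3 + 11/O)) (x(l, O) = 3 + (l + l)*(O + 1/(11/O - 3)) = 3 + (2*l)*(O + 1/(-3 + 11/O)) = 3 + 2*l*(O + 1/(-3 + 11/O)))
x(-10, 7)*(-43 + (a(2, 4) + 25)) = (3*(-11 + 3*7 - 8*7*(-10) + 2*(-10)*7²)/(-11 + 3*7))*(-43 + (4 + 25)) = (3*(-11 + 21 + 560 + 2*(-10)*49)/(-11 + 21))*(-43 + 29) = (3*(-11 + 21 + 560 - 980)/10)*(-14) = (3*(⅒)*(-410))*(-14) = -123*(-14) = 1722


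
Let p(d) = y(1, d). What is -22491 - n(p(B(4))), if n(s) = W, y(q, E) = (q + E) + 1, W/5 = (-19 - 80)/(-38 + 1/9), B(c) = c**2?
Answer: -697626/31 ≈ -22504.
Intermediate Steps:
W = 405/31 (W = 5*((-19 - 80)/(-38 + 1/9)) = 5*(-99/(-38 + 1/9)) = 5*(-99/(-341/9)) = 5*(-99*(-9/341)) = 5*(81/31) = 405/31 ≈ 13.065)
y(q, E) = 1 + E + q (y(q, E) = (E + q) + 1 = 1 + E + q)
p(d) = 2 + d (p(d) = 1 + d + 1 = 2 + d)
n(s) = 405/31
-22491 - n(p(B(4))) = -22491 - 1*405/31 = -22491 - 405/31 = -697626/31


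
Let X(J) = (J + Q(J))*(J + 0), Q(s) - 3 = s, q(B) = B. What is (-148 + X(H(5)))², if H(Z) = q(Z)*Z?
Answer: 1385329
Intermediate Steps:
Q(s) = 3 + s
H(Z) = Z² (H(Z) = Z*Z = Z²)
X(J) = J*(3 + 2*J) (X(J) = (J + (3 + J))*(J + 0) = (3 + 2*J)*J = J*(3 + 2*J))
(-148 + X(H(5)))² = (-148 + 5²*(3 + 2*5²))² = (-148 + 25*(3 + 2*25))² = (-148 + 25*(3 + 50))² = (-148 + 25*53)² = (-148 + 1325)² = 1177² = 1385329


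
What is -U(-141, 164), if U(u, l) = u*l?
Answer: 23124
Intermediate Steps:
U(u, l) = l*u
-U(-141, 164) = -164*(-141) = -1*(-23124) = 23124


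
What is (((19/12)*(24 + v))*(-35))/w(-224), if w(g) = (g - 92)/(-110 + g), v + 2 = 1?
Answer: -2554265/1896 ≈ -1347.2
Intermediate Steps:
v = -1 (v = -2 + 1 = -1)
w(g) = (-92 + g)/(-110 + g)
(((19/12)*(24 + v))*(-35))/w(-224) = (((19/12)*(24 - 1))*(-35))/(((-92 - 224)/(-110 - 224))) = (((19*(1/12))*23)*(-35))/((-316/(-334))) = (((19/12)*23)*(-35))/((-1/334*(-316))) = ((437/12)*(-35))/(158/167) = -15295/12*167/158 = -2554265/1896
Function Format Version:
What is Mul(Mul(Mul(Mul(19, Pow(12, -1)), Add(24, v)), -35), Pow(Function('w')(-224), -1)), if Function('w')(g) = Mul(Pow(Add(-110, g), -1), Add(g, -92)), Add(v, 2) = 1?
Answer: Rational(-2554265, 1896) ≈ -1347.2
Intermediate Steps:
v = -1 (v = Add(-2, 1) = -1)
Function('w')(g) = Mul(Pow(Add(-110, g), -1), Add(-92, g))
Mul(Mul(Mul(Mul(19, Pow(12, -1)), Add(24, v)), -35), Pow(Function('w')(-224), -1)) = Mul(Mul(Mul(Mul(19, Pow(12, -1)), Add(24, -1)), -35), Pow(Mul(Pow(Add(-110, -224), -1), Add(-92, -224)), -1)) = Mul(Mul(Mul(Mul(19, Rational(1, 12)), 23), -35), Pow(Mul(Pow(-334, -1), -316), -1)) = Mul(Mul(Mul(Rational(19, 12), 23), -35), Pow(Mul(Rational(-1, 334), -316), -1)) = Mul(Mul(Rational(437, 12), -35), Pow(Rational(158, 167), -1)) = Mul(Rational(-15295, 12), Rational(167, 158)) = Rational(-2554265, 1896)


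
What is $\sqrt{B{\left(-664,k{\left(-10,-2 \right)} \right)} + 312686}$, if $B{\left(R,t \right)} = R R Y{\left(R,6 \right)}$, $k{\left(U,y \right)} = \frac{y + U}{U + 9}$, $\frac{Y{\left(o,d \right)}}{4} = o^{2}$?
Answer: $15 \sqrt{3455810862} \approx 8.8179 \cdot 10^{5}$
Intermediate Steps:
$Y{\left(o,d \right)} = 4 o^{2}$
$k{\left(U,y \right)} = \frac{U + y}{9 + U}$
$B{\left(R,t \right)} = 4 R^{4}$ ($B{\left(R,t \right)} = R R 4 R^{2} = R^{2} \cdot 4 R^{2} = 4 R^{4}$)
$\sqrt{B{\left(-664,k{\left(-10,-2 \right)} \right)} + 312686} = \sqrt{4 \left(-664\right)^{4} + 312686} = \sqrt{4 \cdot 194389282816 + 312686} = \sqrt{777557131264 + 312686} = \sqrt{777557443950} = 15 \sqrt{3455810862}$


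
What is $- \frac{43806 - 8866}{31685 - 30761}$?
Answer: $- \frac{8735}{231} \approx -37.814$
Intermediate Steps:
$- \frac{43806 - 8866}{31685 - 30761} = - \frac{34940}{924} = \left(-1\right) \frac{8735}{231} = - \frac{8735}{231}$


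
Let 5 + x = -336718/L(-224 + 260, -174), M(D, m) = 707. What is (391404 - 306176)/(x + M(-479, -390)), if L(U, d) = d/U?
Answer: 1235806/1020333 ≈ 1.2112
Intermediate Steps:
x = 2020163/29 (x = -5 - 336718/((-174/(-224 + 260))) = -5 - 336718/((-174/36)) = -5 - 336718/((-174*1/36)) = -5 - 336718/(-29/6) = -5 - 336718*(-6/29) = -5 + 2020308/29 = 2020163/29 ≈ 69661.)
(391404 - 306176)/(x + M(-479, -390)) = (391404 - 306176)/(2020163/29 + 707) = 85228/(2040666/29) = 85228*(29/2040666) = 1235806/1020333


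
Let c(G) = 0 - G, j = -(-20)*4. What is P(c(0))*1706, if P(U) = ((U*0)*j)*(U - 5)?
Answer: 0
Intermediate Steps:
j = 80 (j = -5*(-16) = 80)
c(G) = -G
P(U) = 0 (P(U) = ((U*0)*80)*(U - 5) = (0*80)*(-5 + U) = 0*(-5 + U) = 0)
P(c(0))*1706 = 0*1706 = 0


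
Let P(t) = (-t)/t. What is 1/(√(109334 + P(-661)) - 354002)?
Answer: -354002/125317306671 - √109333/125317306671 ≈ -2.8275e-6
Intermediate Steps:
P(t) = -1
1/(√(109334 + P(-661)) - 354002) = 1/(√(109334 - 1) - 354002) = 1/(√109333 - 354002) = 1/(-354002 + √109333)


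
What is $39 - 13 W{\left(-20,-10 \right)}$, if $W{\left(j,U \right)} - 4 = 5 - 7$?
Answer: $13$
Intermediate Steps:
$W{\left(j,U \right)} = 2$ ($W{\left(j,U \right)} = 4 + \left(5 - 7\right) = 4 - 2 = 2$)
$39 - 13 W{\left(-20,-10 \right)} = 39 - 26 = 13$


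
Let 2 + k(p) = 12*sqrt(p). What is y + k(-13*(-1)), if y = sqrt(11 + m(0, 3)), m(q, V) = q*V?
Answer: -2 + sqrt(11) + 12*sqrt(13) ≈ 44.583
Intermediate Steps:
m(q, V) = V*q
k(p) = -2 + 12*sqrt(p)
y = sqrt(11) (y = sqrt(11 + 3*0) = sqrt(11 + 0) = sqrt(11) ≈ 3.3166)
y + k(-13*(-1)) = sqrt(11) + (-2 + 12*sqrt(-13*(-1))) = sqrt(11) + (-2 + 12*sqrt(13)) = -2 + sqrt(11) + 12*sqrt(13)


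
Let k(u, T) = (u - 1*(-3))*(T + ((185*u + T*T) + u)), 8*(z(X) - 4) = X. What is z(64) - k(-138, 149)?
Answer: -447918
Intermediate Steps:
z(X) = 4 + X/8
k(u, T) = (3 + u)*(T + T² + 186*u) (k(u, T) = (u + 3)*(T + ((185*u + T²) + u)) = (3 + u)*(T + ((T² + 185*u) + u)) = (3 + u)*(T + (T² + 186*u)) = (3 + u)*(T + T² + 186*u))
z(64) - k(-138, 149) = (4 + (⅛)*64) - (3*149 + 3*149² + 186*(-138)² + 558*(-138) + 149*(-138) - 138*149²) = (4 + 8) - (447 + 3*22201 + 186*19044 - 77004 - 20562 - 138*22201) = 12 - (447 + 66603 + 3542184 - 77004 - 20562 - 3063738) = 12 - 1*447930 = 12 - 447930 = -447918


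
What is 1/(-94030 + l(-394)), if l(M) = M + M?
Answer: -1/94818 ≈ -1.0547e-5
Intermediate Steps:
l(M) = 2*M
1/(-94030 + l(-394)) = 1/(-94030 + 2*(-394)) = 1/(-94030 - 788) = 1/(-94818) = -1/94818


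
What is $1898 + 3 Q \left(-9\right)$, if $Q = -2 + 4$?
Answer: $1844$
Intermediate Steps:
$Q = 2$
$1898 + 3 Q \left(-9\right) = 1898 + 3 \cdot 2 \left(-9\right) = 1898 + 6 \left(-9\right) = 1898 - 54 = 1844$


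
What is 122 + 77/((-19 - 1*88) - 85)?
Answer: 23347/192 ≈ 121.60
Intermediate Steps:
122 + 77/((-19 - 1*88) - 85) = 122 + 77/((-19 - 88) - 85) = 122 + 77/(-107 - 85) = 122 + 77/(-192) = 122 - 1/192*77 = 122 - 77/192 = 23347/192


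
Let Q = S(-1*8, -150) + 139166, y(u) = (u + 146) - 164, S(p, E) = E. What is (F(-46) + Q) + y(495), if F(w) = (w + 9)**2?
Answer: 140862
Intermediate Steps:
y(u) = -18 + u (y(u) = (146 + u) - 164 = -18 + u)
F(w) = (9 + w)**2
Q = 139016 (Q = -150 + 139166 = 139016)
(F(-46) + Q) + y(495) = ((9 - 46)**2 + 139016) + (-18 + 495) = ((-37)**2 + 139016) + 477 = (1369 + 139016) + 477 = 140385 + 477 = 140862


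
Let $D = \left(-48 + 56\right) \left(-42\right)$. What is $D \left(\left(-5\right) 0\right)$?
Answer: $0$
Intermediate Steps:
$D = -336$ ($D = 8 \left(-42\right) = -336$)
$D \left(\left(-5\right) 0\right) = - 336 \left(\left(-5\right) 0\right) = \left(-336\right) 0 = 0$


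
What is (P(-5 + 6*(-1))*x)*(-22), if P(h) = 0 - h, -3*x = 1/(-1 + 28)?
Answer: 242/81 ≈ 2.9877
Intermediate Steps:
x = -1/81 (x = -1/(3*(-1 + 28)) = -⅓/27 = -⅓*1/27 = -1/81 ≈ -0.012346)
P(h) = -h
(P(-5 + 6*(-1))*x)*(-22) = (-(-5 + 6*(-1))*(-1/81))*(-22) = (-(-5 - 6)*(-1/81))*(-22) = (-1*(-11)*(-1/81))*(-22) = (11*(-1/81))*(-22) = -11/81*(-22) = 242/81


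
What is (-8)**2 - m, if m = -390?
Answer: 454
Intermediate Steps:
(-8)**2 - m = (-8)**2 - 1*(-390) = 64 + 390 = 454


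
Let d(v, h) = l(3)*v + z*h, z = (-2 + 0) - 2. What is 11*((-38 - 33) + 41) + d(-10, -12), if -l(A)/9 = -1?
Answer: -372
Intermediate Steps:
l(A) = 9 (l(A) = -9*(-1) = 9)
z = -4 (z = -2 - 2 = -4)
d(v, h) = -4*h + 9*v (d(v, h) = 9*v - 4*h = -4*h + 9*v)
11*((-38 - 33) + 41) + d(-10, -12) = 11*((-38 - 33) + 41) + (-4*(-12) + 9*(-10)) = 11*(-71 + 41) + (48 - 90) = 11*(-30) - 42 = -330 - 42 = -372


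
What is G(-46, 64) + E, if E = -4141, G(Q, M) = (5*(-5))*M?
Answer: -5741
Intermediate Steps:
G(Q, M) = -25*M
G(-46, 64) + E = -25*64 - 4141 = -1600 - 4141 = -5741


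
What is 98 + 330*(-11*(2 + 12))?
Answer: -50722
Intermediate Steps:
98 + 330*(-11*(2 + 12)) = 98 + 330*(-11*14) = 98 + 330*(-154) = 98 - 50820 = -50722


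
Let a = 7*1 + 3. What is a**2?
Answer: 100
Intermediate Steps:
a = 10 (a = 7 + 3 = 10)
a**2 = 10**2 = 100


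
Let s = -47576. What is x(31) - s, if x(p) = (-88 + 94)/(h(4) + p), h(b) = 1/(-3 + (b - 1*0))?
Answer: 761219/16 ≈ 47576.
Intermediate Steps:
h(b) = 1/(-3 + b) (h(b) = 1/(-3 + (b + 0)) = 1/(-3 + b))
x(p) = 6/(1 + p) (x(p) = (-88 + 94)/(1/(-3 + 4) + p) = 6/(1/1 + p) = 6/(1 + p))
x(31) - s = 6/(1 + 31) - 1*(-47576) = 6/32 + 47576 = 6*(1/32) + 47576 = 3/16 + 47576 = 761219/16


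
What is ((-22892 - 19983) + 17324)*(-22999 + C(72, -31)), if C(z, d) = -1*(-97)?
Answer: 585169002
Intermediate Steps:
C(z, d) = 97
((-22892 - 19983) + 17324)*(-22999 + C(72, -31)) = ((-22892 - 19983) + 17324)*(-22999 + 97) = (-42875 + 17324)*(-22902) = -25551*(-22902) = 585169002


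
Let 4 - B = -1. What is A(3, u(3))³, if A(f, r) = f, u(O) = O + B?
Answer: 27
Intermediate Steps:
B = 5 (B = 4 - 1*(-1) = 4 + 1 = 5)
u(O) = 5 + O (u(O) = O + 5 = 5 + O)
A(3, u(3))³ = 3³ = 27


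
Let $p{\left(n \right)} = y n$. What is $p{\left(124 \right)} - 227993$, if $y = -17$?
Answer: $-230101$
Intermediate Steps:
$p{\left(n \right)} = - 17 n$
$p{\left(124 \right)} - 227993 = \left(-17\right) 124 - 227993 = -2108 - 227993 = -230101$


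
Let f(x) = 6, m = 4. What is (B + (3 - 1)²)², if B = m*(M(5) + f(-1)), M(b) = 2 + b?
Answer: 3136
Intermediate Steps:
B = 52 (B = 4*((2 + 5) + 6) = 4*(7 + 6) = 4*13 = 52)
(B + (3 - 1)²)² = (52 + (3 - 1)²)² = (52 + 2²)² = (52 + 4)² = 56² = 3136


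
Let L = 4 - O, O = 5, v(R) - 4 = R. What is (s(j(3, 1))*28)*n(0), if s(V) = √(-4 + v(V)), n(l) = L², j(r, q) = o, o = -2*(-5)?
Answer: 28*√10 ≈ 88.544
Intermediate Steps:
v(R) = 4 + R
L = -1 (L = 4 - 1*5 = 4 - 5 = -1)
o = 10
j(r, q) = 10
n(l) = 1 (n(l) = (-1)² = 1)
s(V) = √V (s(V) = √(-4 + (4 + V)) = √V)
(s(j(3, 1))*28)*n(0) = (√10*28)*1 = (28*√10)*1 = 28*√10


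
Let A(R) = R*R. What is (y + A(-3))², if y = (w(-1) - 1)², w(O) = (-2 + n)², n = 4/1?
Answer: 324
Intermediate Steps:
n = 4 (n = 4*1 = 4)
w(O) = 4 (w(O) = (-2 + 4)² = 2² = 4)
A(R) = R²
y = 9 (y = (4 - 1)² = 3² = 9)
(y + A(-3))² = (9 + (-3)²)² = (9 + 9)² = 18² = 324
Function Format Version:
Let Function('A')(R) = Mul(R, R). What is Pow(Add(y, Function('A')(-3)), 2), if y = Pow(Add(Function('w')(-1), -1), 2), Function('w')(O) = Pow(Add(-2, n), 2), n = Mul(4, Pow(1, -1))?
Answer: 324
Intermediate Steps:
n = 4 (n = Mul(4, 1) = 4)
Function('w')(O) = 4 (Function('w')(O) = Pow(Add(-2, 4), 2) = Pow(2, 2) = 4)
Function('A')(R) = Pow(R, 2)
y = 9 (y = Pow(Add(4, -1), 2) = Pow(3, 2) = 9)
Pow(Add(y, Function('A')(-3)), 2) = Pow(Add(9, Pow(-3, 2)), 2) = Pow(Add(9, 9), 2) = Pow(18, 2) = 324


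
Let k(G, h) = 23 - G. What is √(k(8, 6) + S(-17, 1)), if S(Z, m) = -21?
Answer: I*√6 ≈ 2.4495*I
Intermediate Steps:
√(k(8, 6) + S(-17, 1)) = √((23 - 1*8) - 21) = √((23 - 8) - 21) = √(15 - 21) = √(-6) = I*√6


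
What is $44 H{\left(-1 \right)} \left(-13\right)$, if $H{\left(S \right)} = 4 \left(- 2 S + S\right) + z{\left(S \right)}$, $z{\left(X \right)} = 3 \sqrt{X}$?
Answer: $-2288 - 1716 i \approx -2288.0 - 1716.0 i$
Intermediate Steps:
$H{\left(S \right)} = - 4 S + 3 \sqrt{S}$ ($H{\left(S \right)} = 4 \left(- 2 S + S\right) + 3 \sqrt{S} = 4 \left(- S\right) + 3 \sqrt{S} = - 4 S + 3 \sqrt{S}$)
$44 H{\left(-1 \right)} \left(-13\right) = 44 \left(\left(-4\right) \left(-1\right) + 3 \sqrt{-1}\right) \left(-13\right) = 44 \left(4 + 3 i\right) \left(-13\right) = \left(176 + 132 i\right) \left(-13\right) = -2288 - 1716 i$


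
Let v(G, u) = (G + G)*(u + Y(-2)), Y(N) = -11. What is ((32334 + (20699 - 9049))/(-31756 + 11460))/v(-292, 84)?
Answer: 2749/54078692 ≈ 5.0833e-5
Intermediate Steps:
v(G, u) = 2*G*(-11 + u) (v(G, u) = (G + G)*(u - 11) = (2*G)*(-11 + u) = 2*G*(-11 + u))
((32334 + (20699 - 9049))/(-31756 + 11460))/v(-292, 84) = ((32334 + (20699 - 9049))/(-31756 + 11460))/((2*(-292)*(-11 + 84))) = ((32334 + 11650)/(-20296))/((2*(-292)*73)) = (43984*(-1/20296))/(-42632) = -5498/2537*(-1/42632) = 2749/54078692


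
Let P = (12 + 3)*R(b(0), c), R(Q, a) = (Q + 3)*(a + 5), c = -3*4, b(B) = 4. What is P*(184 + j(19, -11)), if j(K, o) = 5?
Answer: -138915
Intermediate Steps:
c = -12
R(Q, a) = (3 + Q)*(5 + a)
P = -735 (P = (12 + 3)*(15 + 3*(-12) + 5*4 + 4*(-12)) = 15*(15 - 36 + 20 - 48) = 15*(-49) = -735)
P*(184 + j(19, -11)) = -735*(184 + 5) = -735*189 = -138915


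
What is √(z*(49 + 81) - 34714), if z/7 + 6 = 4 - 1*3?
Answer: 4*I*√2454 ≈ 198.15*I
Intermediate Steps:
z = -35 (z = -42 + 7*(4 - 1*3) = -42 + 7*(4 - 3) = -42 + 7*1 = -42 + 7 = -35)
√(z*(49 + 81) - 34714) = √(-35*(49 + 81) - 34714) = √(-35*130 - 34714) = √(-4550 - 34714) = √(-39264) = 4*I*√2454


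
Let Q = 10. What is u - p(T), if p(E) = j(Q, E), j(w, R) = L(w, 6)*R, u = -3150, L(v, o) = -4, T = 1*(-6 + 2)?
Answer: -3166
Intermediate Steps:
T = -4 (T = 1*(-4) = -4)
j(w, R) = -4*R
p(E) = -4*E
u - p(T) = -3150 - (-4)*(-4) = -3150 - 1*16 = -3150 - 16 = -3166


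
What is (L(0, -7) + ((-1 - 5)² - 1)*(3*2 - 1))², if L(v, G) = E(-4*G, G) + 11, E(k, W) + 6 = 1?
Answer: 32761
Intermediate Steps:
E(k, W) = -5 (E(k, W) = -6 + 1 = -5)
L(v, G) = 6 (L(v, G) = -5 + 11 = 6)
(L(0, -7) + ((-1 - 5)² - 1)*(3*2 - 1))² = (6 + ((-1 - 5)² - 1)*(3*2 - 1))² = (6 + ((-6)² - 1)*(6 - 1))² = (6 + (36 - 1)*5)² = (6 + 35*5)² = (6 + 175)² = 181² = 32761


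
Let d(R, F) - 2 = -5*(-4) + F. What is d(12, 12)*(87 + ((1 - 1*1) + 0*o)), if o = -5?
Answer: 2958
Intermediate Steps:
d(R, F) = 22 + F (d(R, F) = 2 + (-5*(-4) + F) = 2 + (20 + F) = 22 + F)
d(12, 12)*(87 + ((1 - 1*1) + 0*o)) = (22 + 12)*(87 + ((1 - 1*1) + 0*(-5))) = 34*(87 + ((1 - 1) + 0)) = 34*(87 + (0 + 0)) = 34*(87 + 0) = 34*87 = 2958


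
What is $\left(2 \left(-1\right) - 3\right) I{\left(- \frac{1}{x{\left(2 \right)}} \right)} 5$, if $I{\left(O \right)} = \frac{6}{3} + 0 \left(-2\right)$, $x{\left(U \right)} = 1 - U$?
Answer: $-50$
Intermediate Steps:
$I{\left(O \right)} = 2$ ($I{\left(O \right)} = 6 \cdot \frac{1}{3} + 0 = 2 + 0 = 2$)
$\left(2 \left(-1\right) - 3\right) I{\left(- \frac{1}{x{\left(2 \right)}} \right)} 5 = \left(2 \left(-1\right) - 3\right) 2 \cdot 5 = \left(-2 - 3\right) 2 \cdot 5 = \left(-5\right) 2 \cdot 5 = \left(-10\right) 5 = -50$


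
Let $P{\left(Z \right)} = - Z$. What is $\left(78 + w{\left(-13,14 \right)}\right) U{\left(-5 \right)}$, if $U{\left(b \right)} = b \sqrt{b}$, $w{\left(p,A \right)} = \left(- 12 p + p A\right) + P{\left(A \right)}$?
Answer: $- 190 i \sqrt{5} \approx - 424.85 i$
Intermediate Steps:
$w{\left(p,A \right)} = - A - 12 p + A p$ ($w{\left(p,A \right)} = \left(- 12 p + p A\right) - A = \left(- 12 p + A p\right) - A = - A - 12 p + A p$)
$U{\left(b \right)} = b^{\frac{3}{2}}$
$\left(78 + w{\left(-13,14 \right)}\right) U{\left(-5 \right)} = \left(78 - 40\right) \left(-5\right)^{\frac{3}{2}} = \left(78 - 40\right) \left(- 5 i \sqrt{5}\right) = 38 \left(- 5 i \sqrt{5}\right) = - 190 i \sqrt{5}$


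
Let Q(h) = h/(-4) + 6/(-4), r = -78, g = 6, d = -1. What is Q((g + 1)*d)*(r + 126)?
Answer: 12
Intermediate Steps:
Q(h) = -3/2 - h/4 (Q(h) = h*(-1/4) + 6*(-1/4) = -h/4 - 3/2 = -3/2 - h/4)
Q((g + 1)*d)*(r + 126) = (-3/2 - (6 + 1)*(-1)/4)*(-78 + 126) = (-3/2 - 7*(-1)/4)*48 = (-3/2 - 1/4*(-7))*48 = (-3/2 + 7/4)*48 = (1/4)*48 = 12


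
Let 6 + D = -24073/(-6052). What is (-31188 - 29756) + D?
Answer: -368845327/6052 ≈ -60946.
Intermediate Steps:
D = -12239/6052 (D = -6 - 24073/(-6052) = -6 - 24073*(-1/6052) = -6 + 24073/6052 = -12239/6052 ≈ -2.0223)
(-31188 - 29756) + D = (-31188 - 29756) - 12239/6052 = -60944 - 12239/6052 = -368845327/6052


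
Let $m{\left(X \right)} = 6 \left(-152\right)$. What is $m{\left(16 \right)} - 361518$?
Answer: $-362430$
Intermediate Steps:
$m{\left(X \right)} = -912$
$m{\left(16 \right)} - 361518 = -912 - 361518 = -362430$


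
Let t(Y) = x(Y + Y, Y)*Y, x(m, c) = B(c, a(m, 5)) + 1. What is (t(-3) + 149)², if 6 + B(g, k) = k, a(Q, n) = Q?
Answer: 33124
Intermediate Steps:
B(g, k) = -6 + k
x(m, c) = -5 + m (x(m, c) = (-6 + m) + 1 = -5 + m)
t(Y) = Y*(-5 + 2*Y) (t(Y) = (-5 + (Y + Y))*Y = (-5 + 2*Y)*Y = Y*(-5 + 2*Y))
(t(-3) + 149)² = (-3*(-5 + 2*(-3)) + 149)² = (-3*(-5 - 6) + 149)² = (-3*(-11) + 149)² = (33 + 149)² = 182² = 33124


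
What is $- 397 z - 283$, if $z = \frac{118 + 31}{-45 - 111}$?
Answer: $\frac{15005}{156} \approx 96.186$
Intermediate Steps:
$z = - \frac{149}{156}$ ($z = \frac{149}{-156} = 149 \left(- \frac{1}{156}\right) = - \frac{149}{156} \approx -0.95513$)
$- 397 z - 283 = \left(-397\right) \left(- \frac{149}{156}\right) - 283 = \frac{59153}{156} - 283 = \frac{15005}{156}$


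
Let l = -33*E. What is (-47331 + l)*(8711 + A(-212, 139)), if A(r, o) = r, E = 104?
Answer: -431434737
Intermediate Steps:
l = -3432 (l = -33*104 = -3432)
(-47331 + l)*(8711 + A(-212, 139)) = (-47331 - 3432)*(8711 - 212) = -50763*8499 = -431434737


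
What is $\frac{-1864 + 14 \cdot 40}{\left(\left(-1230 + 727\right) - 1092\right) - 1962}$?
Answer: $\frac{1304}{3557} \approx 0.3666$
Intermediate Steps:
$\frac{-1864 + 14 \cdot 40}{\left(\left(-1230 + 727\right) - 1092\right) - 1962} = \frac{-1864 + 560}{\left(-503 - 1092\right) - 1962} = - \frac{1304}{-1595 - 1962} = - \frac{1304}{-3557} = \left(-1304\right) \left(- \frac{1}{3557}\right) = \frac{1304}{3557}$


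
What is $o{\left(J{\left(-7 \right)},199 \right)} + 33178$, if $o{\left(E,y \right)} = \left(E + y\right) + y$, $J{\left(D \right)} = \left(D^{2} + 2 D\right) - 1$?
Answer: $33610$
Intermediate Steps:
$J{\left(D \right)} = -1 + D^{2} + 2 D$
$o{\left(E,y \right)} = E + 2 y$
$o{\left(J{\left(-7 \right)},199 \right)} + 33178 = \left(\left(-1 + \left(-7\right)^{2} + 2 \left(-7\right)\right) + 2 \cdot 199\right) + 33178 = \left(\left(-1 + 49 - 14\right) + 398\right) + 33178 = \left(34 + 398\right) + 33178 = 432 + 33178 = 33610$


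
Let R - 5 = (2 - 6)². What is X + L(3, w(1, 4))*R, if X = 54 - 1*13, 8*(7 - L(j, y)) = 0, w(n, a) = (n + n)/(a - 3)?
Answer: 188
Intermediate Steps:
w(n, a) = 2*n/(-3 + a) (w(n, a) = (2*n)/(-3 + a) = 2*n/(-3 + a))
L(j, y) = 7 (L(j, y) = 7 - ⅛*0 = 7 + 0 = 7)
X = 41 (X = 54 - 13 = 41)
R = 21 (R = 5 + (2 - 6)² = 5 + (-4)² = 5 + 16 = 21)
X + L(3, w(1, 4))*R = 41 + 7*21 = 41 + 147 = 188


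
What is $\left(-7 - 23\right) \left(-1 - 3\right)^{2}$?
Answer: $-480$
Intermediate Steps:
$\left(-7 - 23\right) \left(-1 - 3\right)^{2} = - 30 \left(-4\right)^{2} = \left(-30\right) 16 = -480$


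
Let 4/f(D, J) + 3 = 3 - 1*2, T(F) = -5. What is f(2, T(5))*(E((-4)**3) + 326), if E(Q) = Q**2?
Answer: -8844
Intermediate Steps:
f(D, J) = -2 (f(D, J) = 4/(-3 + (3 - 1*2)) = 4/(-3 + (3 - 2)) = 4/(-3 + 1) = 4/(-2) = 4*(-1/2) = -2)
f(2, T(5))*(E((-4)**3) + 326) = -2*(((-4)**3)**2 + 326) = -2*((-64)**2 + 326) = -2*(4096 + 326) = -2*4422 = -8844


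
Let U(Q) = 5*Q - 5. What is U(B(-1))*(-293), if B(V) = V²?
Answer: 0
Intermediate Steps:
U(Q) = -5 + 5*Q
U(B(-1))*(-293) = (-5 + 5*(-1)²)*(-293) = (-5 + 5*1)*(-293) = (-5 + 5)*(-293) = 0*(-293) = 0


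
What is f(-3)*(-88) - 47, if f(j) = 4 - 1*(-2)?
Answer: -575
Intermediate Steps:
f(j) = 6 (f(j) = 4 + 2 = 6)
f(-3)*(-88) - 47 = 6*(-88) - 47 = -528 - 47 = -575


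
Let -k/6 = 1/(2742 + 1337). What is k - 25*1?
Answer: -101981/4079 ≈ -25.001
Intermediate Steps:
k = -6/4079 (k = -6/(2742 + 1337) = -6/4079 ≈ -0.0014709)
k - 25*1 = -6/4079 - 25*1 = -6/4079 - 25 = -101981/4079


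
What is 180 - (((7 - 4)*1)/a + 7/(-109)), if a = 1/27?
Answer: 10798/109 ≈ 99.064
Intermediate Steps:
a = 1/27 ≈ 0.037037
180 - (((7 - 4)*1)/a + 7/(-109)) = 180 - (((7 - 4)*1)/(1/27) + 7/(-109)) = 180 - ((3*1)*27 + 7*(-1/109)) = 180 - (3*27 - 7/109) = 180 - (81 - 7/109) = 180 - 1*8822/109 = 180 - 8822/109 = 10798/109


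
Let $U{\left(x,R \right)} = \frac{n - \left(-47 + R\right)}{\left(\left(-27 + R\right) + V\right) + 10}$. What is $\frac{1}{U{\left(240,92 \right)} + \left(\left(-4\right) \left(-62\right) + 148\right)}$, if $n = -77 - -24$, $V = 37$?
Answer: $\frac{8}{3161} \approx 0.0025308$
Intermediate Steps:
$n = -53$ ($n = -77 + 24 = -53$)
$U{\left(x,R \right)} = \frac{-6 - R}{20 + R}$ ($U{\left(x,R \right)} = \frac{-53 - \left(-47 + R\right)}{\left(\left(-27 + R\right) + 37\right) + 10} = \frac{-6 - R}{\left(10 + R\right) + 10} = \frac{-6 - R}{20 + R}$)
$\frac{1}{U{\left(240,92 \right)} + \left(\left(-4\right) \left(-62\right) + 148\right)} = \frac{1}{\frac{-6 - 92}{20 + 92} + \left(\left(-4\right) \left(-62\right) + 148\right)} = \frac{1}{\frac{-6 - 92}{112} + \left(248 + 148\right)} = \frac{1}{\frac{1}{112} \left(-98\right) + 396} = \frac{1}{- \frac{7}{8} + 396} = \frac{1}{\frac{3161}{8}} = \frac{8}{3161}$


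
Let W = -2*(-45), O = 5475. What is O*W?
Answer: 492750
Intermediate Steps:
W = 90
O*W = 5475*90 = 492750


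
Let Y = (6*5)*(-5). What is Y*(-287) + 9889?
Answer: 52939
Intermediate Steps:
Y = -150 (Y = 30*(-5) = -150)
Y*(-287) + 9889 = -150*(-287) + 9889 = 43050 + 9889 = 52939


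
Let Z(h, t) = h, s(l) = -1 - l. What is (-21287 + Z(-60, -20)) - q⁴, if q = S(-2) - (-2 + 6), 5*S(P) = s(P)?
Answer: -13472196/625 ≈ -21556.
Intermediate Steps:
S(P) = -⅕ - P/5 (S(P) = (-1 - P)/5 = -⅕ - P/5)
q = -19/5 (q = (-⅕ - ⅕*(-2)) - (-2 + 6) = (-⅕ + ⅖) - 1*4 = ⅕ - 4 = -19/5 ≈ -3.8000)
(-21287 + Z(-60, -20)) - q⁴ = (-21287 - 60) - (-19/5)⁴ = -21347 - 1*130321/625 = -21347 - 130321/625 = -13472196/625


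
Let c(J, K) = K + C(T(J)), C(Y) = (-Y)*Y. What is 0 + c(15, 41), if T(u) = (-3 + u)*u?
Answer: -32359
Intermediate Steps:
T(u) = u*(-3 + u)
C(Y) = -Y²
c(J, K) = K - J²*(-3 + J)² (c(J, K) = K - (J*(-3 + J))² = K - J²*(-3 + J)²)
0 + c(15, 41) = 0 + (41 - 1*15²*(-3 + 15)²) = 0 + (41 - 1*225*12²) = 0 + (41 - 1*225*144) = 0 + (41 - 32400) = 0 - 32359 = -32359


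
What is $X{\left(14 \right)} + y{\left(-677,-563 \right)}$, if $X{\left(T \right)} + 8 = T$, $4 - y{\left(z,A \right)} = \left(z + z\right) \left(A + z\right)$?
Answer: $-1678950$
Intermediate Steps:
$y{\left(z,A \right)} = 4 - 2 z \left(A + z\right)$ ($y{\left(z,A \right)} = 4 - \left(z + z\right) \left(A + z\right) = 4 - 2 z \left(A + z\right)$)
$X{\left(T \right)} = -8 + T$
$X{\left(14 \right)} + y{\left(-677,-563 \right)} = \left(-8 + 14\right) - \left(-4 + 762302 + 916658\right) = 6 - 1678956 = -1678950$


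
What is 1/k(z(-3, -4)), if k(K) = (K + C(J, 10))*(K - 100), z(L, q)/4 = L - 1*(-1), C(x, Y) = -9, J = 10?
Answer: 1/1836 ≈ 0.00054466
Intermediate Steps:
z(L, q) = 4 + 4*L (z(L, q) = 4*(L - 1*(-1)) = 4*(L + 1) = 4*(1 + L) = 4 + 4*L)
k(K) = (-100 + K)*(-9 + K) (k(K) = (K - 9)*(K - 100) = (-9 + K)*(-100 + K) = (-100 + K)*(-9 + K))
1/k(z(-3, -4)) = 1/(900 + (4 + 4*(-3))² - 109*(4 + 4*(-3))) = 1/(900 + (4 - 12)² - 109*(4 - 12)) = 1/(900 + (-8)² - 109*(-8)) = 1/(900 + 64 + 872) = 1/1836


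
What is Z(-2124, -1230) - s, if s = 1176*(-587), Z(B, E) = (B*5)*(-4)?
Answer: 732792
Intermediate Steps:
Z(B, E) = -20*B (Z(B, E) = (5*B)*(-4) = -20*B)
s = -690312
Z(-2124, -1230) - s = -20*(-2124) - 1*(-690312) = 42480 + 690312 = 732792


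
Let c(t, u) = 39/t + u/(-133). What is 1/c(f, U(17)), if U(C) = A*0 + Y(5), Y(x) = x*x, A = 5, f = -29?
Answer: -3857/5912 ≈ -0.65240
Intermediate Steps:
Y(x) = x**2
U(C) = 25 (U(C) = 5*0 + 5**2 = 0 + 25 = 25)
c(t, u) = 39/t - u/133 (c(t, u) = 39/t + u*(-1/133) = 39/t - u/133)
1/c(f, U(17)) = 1/(39/(-29) - 1/133*25) = 1/(39*(-1/29) - 25/133) = 1/(-39/29 - 25/133) = 1/(-5912/3857) = -3857/5912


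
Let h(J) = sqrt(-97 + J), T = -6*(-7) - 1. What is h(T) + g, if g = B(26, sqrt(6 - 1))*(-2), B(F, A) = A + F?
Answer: -52 - 2*sqrt(5) + 2*I*sqrt(14) ≈ -56.472 + 7.4833*I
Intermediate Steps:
T = 41 (T = 42 - 1 = 41)
g = -52 - 2*sqrt(5) (g = (sqrt(6 - 1) + 26)*(-2) = (sqrt(5) + 26)*(-2) = (26 + sqrt(5))*(-2) = -52 - 2*sqrt(5) ≈ -56.472)
h(T) + g = sqrt(-97 + 41) + (-52 - 2*sqrt(5)) = sqrt(-56) + (-52 - 2*sqrt(5)) = 2*I*sqrt(14) + (-52 - 2*sqrt(5)) = -52 - 2*sqrt(5) + 2*I*sqrt(14)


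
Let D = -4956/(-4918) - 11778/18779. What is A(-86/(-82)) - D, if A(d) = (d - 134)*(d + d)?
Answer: -21676933080006/77624480041 ≈ -279.25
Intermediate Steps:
A(d) = 2*d*(-134 + d) (A(d) = (-134 + d)*(2*d) = 2*d*(-134 + d))
D = 17572260/46177561 (D = -4956*(-1/4918) - 11778*1/18779 = 2478/2459 - 11778/18779 = 17572260/46177561 ≈ 0.38054)
A(-86/(-82)) - D = 2*(-86/(-82))*(-134 - 86/(-82)) - 1*17572260/46177561 = 2*(-86*(-1/82))*(-134 - 86*(-1/82)) - 17572260/46177561 = 2*(43/41)*(-134 + 43/41) - 17572260/46177561 = 2*(43/41)*(-5451/41) - 17572260/46177561 = -468786/1681 - 17572260/46177561 = -21676933080006/77624480041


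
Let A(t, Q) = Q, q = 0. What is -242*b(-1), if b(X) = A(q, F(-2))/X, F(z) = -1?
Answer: -242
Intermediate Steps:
b(X) = -1/X
-242*b(-1) = -(-242)/(-1) = -(-242)*(-1) = -242*1 = -242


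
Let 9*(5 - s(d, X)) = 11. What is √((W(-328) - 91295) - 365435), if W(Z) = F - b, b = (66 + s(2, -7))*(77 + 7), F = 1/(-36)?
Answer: I*√16653289/6 ≈ 680.14*I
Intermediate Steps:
s(d, X) = 34/9 (s(d, X) = 5 - ⅑*11 = 5 - 11/9 = 34/9)
F = -1/36 ≈ -0.027778
b = 17584/3 (b = (66 + 34/9)*(77 + 7) = (628/9)*84 = 17584/3 ≈ 5861.3)
W(Z) = -211009/36 (W(Z) = -1/36 - 1*17584/3 = -1/36 - 17584/3 = -211009/36)
√((W(-328) - 91295) - 365435) = √((-211009/36 - 91295) - 365435) = √(-3497629/36 - 365435) = √(-16653289/36) = I*√16653289/6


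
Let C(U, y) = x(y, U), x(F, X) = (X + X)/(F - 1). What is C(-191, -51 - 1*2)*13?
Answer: 2483/27 ≈ 91.963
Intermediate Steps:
x(F, X) = 2*X/(-1 + F) (x(F, X) = (2*X)/(-1 + F) = 2*X/(-1 + F))
C(U, y) = 2*U/(-1 + y)
C(-191, -51 - 1*2)*13 = (2*(-191)/(-1 + (-51 - 1*2)))*13 = (2*(-191)/(-1 + (-51 - 2)))*13 = (2*(-191)/(-1 - 53))*13 = (2*(-191)/(-54))*13 = (2*(-191)*(-1/54))*13 = (191/27)*13 = 2483/27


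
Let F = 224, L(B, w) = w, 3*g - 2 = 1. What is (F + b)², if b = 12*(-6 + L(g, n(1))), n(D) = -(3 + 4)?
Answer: 4624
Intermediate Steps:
n(D) = -7 (n(D) = -1*7 = -7)
g = 1 (g = ⅔ + (⅓)*1 = ⅔ + ⅓ = 1)
b = -156 (b = 12*(-6 - 7) = 12*(-13) = -156)
(F + b)² = (224 - 156)² = 68² = 4624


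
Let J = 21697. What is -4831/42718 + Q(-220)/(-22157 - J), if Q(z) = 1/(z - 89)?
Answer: -16366071887/144716687037 ≈ -0.11309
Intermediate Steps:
Q(z) = 1/(-89 + z)
-4831/42718 + Q(-220)/(-22157 - J) = -4831/42718 + 1/((-89 - 220)*(-22157 - 1*21697)) = -4831*1/42718 + 1/((-309)*(-22157 - 21697)) = -4831/42718 - 1/309/(-43854) = -4831/42718 - 1/309*(-1/43854) = -4831/42718 + 1/13550886 = -16366071887/144716687037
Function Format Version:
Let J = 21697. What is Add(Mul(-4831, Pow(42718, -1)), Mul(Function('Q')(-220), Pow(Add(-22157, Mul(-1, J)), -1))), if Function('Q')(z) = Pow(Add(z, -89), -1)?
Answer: Rational(-16366071887, 144716687037) ≈ -0.11309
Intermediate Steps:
Function('Q')(z) = Pow(Add(-89, z), -1)
Add(Mul(-4831, Pow(42718, -1)), Mul(Function('Q')(-220), Pow(Add(-22157, Mul(-1, J)), -1))) = Add(Mul(-4831, Pow(42718, -1)), Mul(Pow(Add(-89, -220), -1), Pow(Add(-22157, Mul(-1, 21697)), -1))) = Add(Mul(-4831, Rational(1, 42718)), Mul(Pow(-309, -1), Pow(Add(-22157, -21697), -1))) = Add(Rational(-4831, 42718), Mul(Rational(-1, 309), Pow(-43854, -1))) = Add(Rational(-4831, 42718), Mul(Rational(-1, 309), Rational(-1, 43854))) = Add(Rational(-4831, 42718), Rational(1, 13550886)) = Rational(-16366071887, 144716687037)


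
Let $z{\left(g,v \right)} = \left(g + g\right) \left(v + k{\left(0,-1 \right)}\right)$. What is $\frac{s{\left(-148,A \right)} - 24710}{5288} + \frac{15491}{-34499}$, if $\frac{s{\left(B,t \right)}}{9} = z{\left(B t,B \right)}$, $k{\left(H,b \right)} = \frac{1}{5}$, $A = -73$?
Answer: $- \frac{2481344547341}{456076780} \approx -5440.6$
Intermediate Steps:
$k{\left(H,b \right)} = \frac{1}{5}$
$z{\left(g,v \right)} = 2 g \left(\frac{1}{5} + v\right)$ ($z{\left(g,v \right)} = \left(g + g\right) \left(v + \frac{1}{5}\right) = 2 g \left(\frac{1}{5} + v\right)$)
$s{\left(B,t \right)} = \frac{18 B t \left(1 + 5 B\right)}{5}$ ($s{\left(B,t \right)} = 9 \frac{2 B t \left(1 + 5 B\right)}{5} = \frac{18 B t \left(1 + 5 B\right)}{5}$)
$\frac{s{\left(-148,A \right)} - 24710}{5288} + \frac{15491}{-34499} = \frac{\frac{18}{5} \left(-148\right) \left(-73\right) \left(1 + 5 \left(-148\right)\right) - 24710}{5288} + \frac{15491}{-34499} = \left(\frac{18}{5} \left(-148\right) \left(-73\right) \left(1 - 740\right) - 24710\right) \frac{1}{5288} + 15491 \left(- \frac{1}{34499}\right) = \left(\frac{18}{5} \left(-148\right) \left(-73\right) \left(-739\right) - 24710\right) \frac{1}{5288} - \frac{15491}{34499} = \left(- \frac{143714808}{5} - 24710\right) \frac{1}{5288} - \frac{15491}{34499} = \left(- \frac{143838358}{5}\right) \frac{1}{5288} - \frac{15491}{34499} = - \frac{71919179}{13220} - \frac{15491}{34499} = - \frac{2481344547341}{456076780}$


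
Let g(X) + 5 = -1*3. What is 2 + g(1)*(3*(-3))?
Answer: 74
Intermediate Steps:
g(X) = -8 (g(X) = -5 - 1*3 = -5 - 3 = -8)
2 + g(1)*(3*(-3)) = 2 - 24*(-3) = 2 - 8*(-9) = 2 + 72 = 74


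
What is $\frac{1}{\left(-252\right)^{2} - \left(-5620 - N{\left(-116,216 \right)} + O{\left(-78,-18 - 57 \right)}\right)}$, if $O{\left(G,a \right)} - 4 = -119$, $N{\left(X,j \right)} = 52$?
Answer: $\frac{1}{69291} \approx 1.4432 \cdot 10^{-5}$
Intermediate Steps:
$O{\left(G,a \right)} = -115$ ($O{\left(G,a \right)} = 4 - 119 = -115$)
$\frac{1}{\left(-252\right)^{2} - \left(-5620 - N{\left(-116,216 \right)} + O{\left(-78,-18 - 57 \right)}\right)} = \frac{1}{\left(-252\right)^{2} + \left(52 - \left(-5620 - 115\right)\right)} = \frac{1}{63504 + \left(52 - -5735\right)} = \frac{1}{63504 + \left(52 + 5735\right)} = \frac{1}{63504 + 5787} = \frac{1}{69291}$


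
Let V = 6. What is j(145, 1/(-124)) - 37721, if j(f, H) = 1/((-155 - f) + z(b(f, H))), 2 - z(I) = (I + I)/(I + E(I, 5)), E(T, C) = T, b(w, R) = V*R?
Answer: -11278580/299 ≈ -37721.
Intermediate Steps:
b(w, R) = 6*R
z(I) = 1 (z(I) = 2 - (I + I)/(I + I) = 2 - 2*I/(2*I) = 2 - 2*I*1/(2*I) = 2 - 1*1 = 2 - 1 = 1)
j(f, H) = 1/(-154 - f) (j(f, H) = 1/((-155 - f) + 1) = 1/(-154 - f))
j(145, 1/(-124)) - 37721 = -1/(154 + 145) - 37721 = -1/299 - 37721 = -11278580/299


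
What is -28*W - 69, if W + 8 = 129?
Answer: -3457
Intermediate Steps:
W = 121 (W = -8 + 129 = 121)
-28*W - 69 = -28*121 - 69 = -3388 - 69 = -3457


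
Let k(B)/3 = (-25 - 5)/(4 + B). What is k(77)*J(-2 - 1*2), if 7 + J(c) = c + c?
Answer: 50/3 ≈ 16.667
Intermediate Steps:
J(c) = -7 + 2*c (J(c) = -7 + (c + c) = -7 + 2*c)
k(B) = -90/(4 + B) (k(B) = 3*((-25 - 5)/(4 + B)) = 3*(-30/(4 + B)) = -90/(4 + B))
k(77)*J(-2 - 1*2) = (-90/(4 + 77))*(-7 + 2*(-2 - 1*2)) = (-90/81)*(-7 + 2*(-2 - 2)) = (-90*1/81)*(-7 + 2*(-4)) = -10*(-7 - 8)/9 = -10/9*(-15) = 50/3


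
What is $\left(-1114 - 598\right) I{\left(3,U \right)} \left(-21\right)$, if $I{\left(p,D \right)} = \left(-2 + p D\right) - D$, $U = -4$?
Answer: $-359520$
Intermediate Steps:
$I{\left(p,D \right)} = -2 - D + D p$ ($I{\left(p,D \right)} = \left(-2 + D p\right) - D = -2 - D + D p$)
$\left(-1114 - 598\right) I{\left(3,U \right)} \left(-21\right) = \left(-1114 - 598\right) \left(-2 - -4 - 12\right) \left(-21\right) = - 1712 \left(-2 + 4 - 12\right) \left(-21\right) = - 1712 \left(\left(-10\right) \left(-21\right)\right) = \left(-1712\right) 210 = -359520$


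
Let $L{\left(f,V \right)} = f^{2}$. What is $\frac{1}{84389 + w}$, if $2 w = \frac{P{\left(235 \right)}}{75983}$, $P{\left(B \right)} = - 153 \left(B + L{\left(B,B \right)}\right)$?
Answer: $\frac{75983}{6407886697} \approx 1.1858 \cdot 10^{-5}$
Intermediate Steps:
$P{\left(B \right)} = - 153 B - 153 B^{2}$ ($P{\left(B \right)} = - 153 \left(B + B^{2}\right) = - 153 B - 153 B^{2}$)
$w = - \frac{4242690}{75983}$ ($w = \frac{153 \cdot 235 \left(-1 - 235\right) \frac{1}{75983}}{2} = \frac{153 \cdot 235 \left(-236\right) \frac{1}{75983}}{2} = \frac{\left(-8485380\right) \frac{1}{75983}}{2} = \frac{1}{2} \left(- \frac{8485380}{75983}\right) = - \frac{4242690}{75983} \approx -55.837$)
$\frac{1}{84389 + w} = \frac{1}{84389 - \frac{4242690}{75983}} = \frac{1}{\frac{6407886697}{75983}} = \frac{75983}{6407886697}$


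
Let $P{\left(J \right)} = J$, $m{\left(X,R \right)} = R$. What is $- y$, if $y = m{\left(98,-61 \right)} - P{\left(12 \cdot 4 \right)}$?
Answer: $109$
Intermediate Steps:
$y = -109$ ($y = -61 - 12 \cdot 4 = -61 - 48 = -109$)
$- y = \left(-1\right) \left(-109\right) = 109$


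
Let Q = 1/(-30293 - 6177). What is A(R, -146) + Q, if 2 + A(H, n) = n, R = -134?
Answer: -5397561/36470 ≈ -148.00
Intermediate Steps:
A(H, n) = -2 + n
Q = -1/36470 (Q = 1/(-36470) = -1/36470 ≈ -2.7420e-5)
A(R, -146) + Q = (-2 - 146) - 1/36470 = -148 - 1/36470 = -5397561/36470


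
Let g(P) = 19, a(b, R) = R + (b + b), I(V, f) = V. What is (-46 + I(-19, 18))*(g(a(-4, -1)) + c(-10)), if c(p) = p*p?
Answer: -7735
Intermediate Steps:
c(p) = p²
a(b, R) = R + 2*b
(-46 + I(-19, 18))*(g(a(-4, -1)) + c(-10)) = (-46 - 19)*(19 + (-10)²) = -65*(19 + 100) = -65*119 = -7735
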